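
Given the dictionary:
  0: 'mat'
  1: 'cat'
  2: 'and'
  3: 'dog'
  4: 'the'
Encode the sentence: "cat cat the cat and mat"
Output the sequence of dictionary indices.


Look up each word in the dictionary:
  'cat' -> 1
  'cat' -> 1
  'the' -> 4
  'cat' -> 1
  'and' -> 2
  'mat' -> 0

Encoded: [1, 1, 4, 1, 2, 0]


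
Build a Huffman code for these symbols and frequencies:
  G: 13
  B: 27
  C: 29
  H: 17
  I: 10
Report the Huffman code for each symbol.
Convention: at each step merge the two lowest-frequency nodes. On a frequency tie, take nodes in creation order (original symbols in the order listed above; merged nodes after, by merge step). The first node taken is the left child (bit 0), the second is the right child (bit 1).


Huffman tree construction:
Step 1: Merge I(10) + G(13) = 23
Step 2: Merge H(17) + (I+G)(23) = 40
Step 3: Merge B(27) + C(29) = 56
Step 4: Merge (H+(I+G))(40) + (B+C)(56) = 96
Read each symbol's code off the tree from the root (left child = 0, right child = 1).

Codes:
  G: 011 (length 3)
  B: 10 (length 2)
  C: 11 (length 2)
  H: 00 (length 2)
  I: 010 (length 3)
Average code length: 215/96 = 2.2396 bits/symbol


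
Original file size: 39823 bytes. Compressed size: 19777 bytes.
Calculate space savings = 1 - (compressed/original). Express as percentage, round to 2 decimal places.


ratio = compressed/original = 19777/39823 = 0.496623
savings = 1 - ratio = 1 - 0.496623 = 0.503377
as a percentage: 0.503377 * 100 = 50.34%

Space savings = 1 - 19777/39823 = 50.34%


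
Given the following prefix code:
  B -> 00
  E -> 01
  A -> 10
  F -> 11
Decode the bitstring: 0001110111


Decoding step by step:
Bits 00 -> B
Bits 01 -> E
Bits 11 -> F
Bits 01 -> E
Bits 11 -> F


Decoded message: BEFEF


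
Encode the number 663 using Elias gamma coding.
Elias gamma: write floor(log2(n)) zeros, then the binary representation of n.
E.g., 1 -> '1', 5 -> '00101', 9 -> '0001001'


num_bits = floor(log2(663)) + 1 = 10
leading_zeros = num_bits - 1 = 9
binary(663) = 1010010111

Elias gamma(663) = '000000000' + '1010010111' = 0000000001010010111 (19 bits)


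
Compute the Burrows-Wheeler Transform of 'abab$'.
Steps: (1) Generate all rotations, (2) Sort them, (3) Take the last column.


Rotations (sorted):
  0: $abab -> last char: b
  1: ab$ab -> last char: b
  2: abab$ -> last char: $
  3: b$aba -> last char: a
  4: bab$a -> last char: a


BWT = bb$aa


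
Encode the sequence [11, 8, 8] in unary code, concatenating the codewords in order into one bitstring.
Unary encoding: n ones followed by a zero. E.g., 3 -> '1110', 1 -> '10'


Encode each number as n ones followed by a terminating 0:
  11 -> 111111111110 (12 bits)
  8 -> 111111110 (9 bits)
  8 -> 111111110 (9 bits)
Total length = 12 + 9 + 9 = 30 bits.

Unary([11, 8, 8]) = 111111111110111111110111111110 (30 bits)


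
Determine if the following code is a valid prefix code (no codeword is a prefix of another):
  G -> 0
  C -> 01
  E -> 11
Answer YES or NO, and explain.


Checking each pair (does one codeword prefix another?):
  G='0' vs C='01': prefix -- VIOLATION

NO -- this is NOT a valid prefix code. G (0) is a prefix of C (01).


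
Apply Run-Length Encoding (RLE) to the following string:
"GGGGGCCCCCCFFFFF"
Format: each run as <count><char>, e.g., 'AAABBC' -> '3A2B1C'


Scanning runs left to right:
  i=0: run of 'G' x 5 -> '5G'
  i=5: run of 'C' x 6 -> '6C'
  i=11: run of 'F' x 5 -> '5F'

RLE = 5G6C5F


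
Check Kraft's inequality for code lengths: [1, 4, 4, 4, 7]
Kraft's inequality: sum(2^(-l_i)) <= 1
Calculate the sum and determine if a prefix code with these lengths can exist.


Sum = 2^(-1) + 2^(-4) + 2^(-4) + 2^(-4) + 2^(-7)
    = 0.5 + 0.0625 + 0.0625 + 0.0625 + 0.0078125
    = 89/128 = 0.6953125
Since 0.6953125 <= 1, Kraft's inequality IS satisfied.
A prefix code with these lengths CAN exist.

Kraft sum = 0.6953125. Satisfied.


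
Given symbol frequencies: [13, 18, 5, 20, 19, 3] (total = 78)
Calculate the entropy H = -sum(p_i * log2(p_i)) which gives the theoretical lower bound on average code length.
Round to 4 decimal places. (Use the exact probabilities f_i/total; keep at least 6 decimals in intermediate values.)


Per-symbol terms -p_i * log2(p_i) with p_i = f_i/78:
  p = 13/78 = 0.166667: log2(p) = -2.584963, -p*log2(p) = 0.430827
  p = 18/78 = 0.230769: log2(p) = -2.115477, -p*log2(p) = 0.488187
  p = 5/78 = 0.064103: log2(p) = -3.963474, -p*log2(p) = 0.254069
  p = 20/78 = 0.256410: log2(p) = -1.963474, -p*log2(p) = 0.503455
  p = 19/78 = 0.243590: log2(p) = -2.037475, -p*log2(p) = 0.496308
  p = 3/78 = 0.038462: log2(p) = -4.700440, -p*log2(p) = 0.180786
H = 0.430827 + 0.488187 + 0.254069 + 0.503455 + 0.496308 + 0.180786 = 2.353632

H = 2.3536 bits/symbol


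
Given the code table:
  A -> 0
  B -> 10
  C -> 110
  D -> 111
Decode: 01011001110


Decoding:
0 -> A
10 -> B
110 -> C
0 -> A
111 -> D
0 -> A


Result: ABCADA


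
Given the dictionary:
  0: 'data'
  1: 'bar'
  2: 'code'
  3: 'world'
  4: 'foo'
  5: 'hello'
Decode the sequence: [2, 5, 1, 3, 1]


Look up each index in the dictionary:
  2 -> 'code'
  5 -> 'hello'
  1 -> 'bar'
  3 -> 'world'
  1 -> 'bar'

Decoded: "code hello bar world bar"


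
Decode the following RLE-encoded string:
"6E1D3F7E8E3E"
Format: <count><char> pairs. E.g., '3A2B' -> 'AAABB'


Expanding each <count><char> pair:
  6E -> 'EEEEEE'
  1D -> 'D'
  3F -> 'FFF'
  7E -> 'EEEEEEE'
  8E -> 'EEEEEEEE'
  3E -> 'EEE'

Decoded = EEEEEEDFFFEEEEEEEEEEEEEEEEEE


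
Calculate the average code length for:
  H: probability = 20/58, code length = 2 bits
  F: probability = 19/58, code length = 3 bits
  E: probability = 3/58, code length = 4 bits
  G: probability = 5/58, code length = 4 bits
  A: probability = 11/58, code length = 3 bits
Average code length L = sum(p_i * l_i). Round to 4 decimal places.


Weighted contributions p_i * l_i:
  H: (20/58) * 2 = 40/58
  F: (19/58) * 3 = 57/58
  E: (3/58) * 4 = 12/58
  G: (5/58) * 4 = 20/58
  A: (11/58) * 3 = 33/58
Sum = (40 + 57 + 12 + 20 + 33)/58 = 162/58

L = 162/58 = 2.7931 bits/symbol


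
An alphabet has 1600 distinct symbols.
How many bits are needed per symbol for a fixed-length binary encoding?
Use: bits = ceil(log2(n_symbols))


log2(1600) = 10.6439
Bracket: 2^10 = 1024 < 1600 <= 2^11 = 2048
So ceil(log2(1600)) = 11

bits = ceil(log2(1600)) = ceil(10.6439) = 11 bits


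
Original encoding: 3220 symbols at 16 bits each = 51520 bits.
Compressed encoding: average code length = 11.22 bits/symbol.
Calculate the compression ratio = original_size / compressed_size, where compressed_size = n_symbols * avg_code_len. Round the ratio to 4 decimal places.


original_size = n_symbols * orig_bits = 3220 * 16 = 51520 bits
compressed_size = n_symbols * avg_code_len = 3220 * 11.22 = 36128.4 bits
ratio = original_size / compressed_size = 51520 / 36128.4 = 1.426

Compression ratio = 1.426


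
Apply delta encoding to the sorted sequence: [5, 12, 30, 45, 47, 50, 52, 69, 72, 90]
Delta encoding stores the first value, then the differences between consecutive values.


First value: 5
Deltas:
  12 - 5 = 7
  30 - 12 = 18
  45 - 30 = 15
  47 - 45 = 2
  50 - 47 = 3
  52 - 50 = 2
  69 - 52 = 17
  72 - 69 = 3
  90 - 72 = 18


Delta encoded: [5, 7, 18, 15, 2, 3, 2, 17, 3, 18]


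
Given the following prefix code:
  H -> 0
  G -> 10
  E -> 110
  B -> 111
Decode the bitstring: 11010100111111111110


Decoding step by step:
Bits 110 -> E
Bits 10 -> G
Bits 10 -> G
Bits 0 -> H
Bits 111 -> B
Bits 111 -> B
Bits 111 -> B
Bits 110 -> E


Decoded message: EGGHBBBE


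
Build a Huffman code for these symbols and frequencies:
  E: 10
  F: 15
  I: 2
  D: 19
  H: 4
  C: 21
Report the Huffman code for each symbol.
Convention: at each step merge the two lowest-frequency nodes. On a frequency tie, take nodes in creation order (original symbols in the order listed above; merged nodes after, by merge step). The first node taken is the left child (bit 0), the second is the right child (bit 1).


Huffman tree construction:
Step 1: Merge I(2) + H(4) = 6
Step 2: Merge (I+H)(6) + E(10) = 16
Step 3: Merge F(15) + ((I+H)+E)(16) = 31
Step 4: Merge D(19) + C(21) = 40
Step 5: Merge (F+((I+H)+E))(31) + (D+C)(40) = 71
Read each symbol's code off the tree from the root (left child = 0, right child = 1).

Codes:
  E: 011 (length 3)
  F: 00 (length 2)
  I: 0100 (length 4)
  D: 10 (length 2)
  H: 0101 (length 4)
  C: 11 (length 2)
Average code length: 164/71 = 2.3099 bits/symbol


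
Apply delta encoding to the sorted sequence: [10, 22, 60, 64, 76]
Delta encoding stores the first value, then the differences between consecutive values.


First value: 10
Deltas:
  22 - 10 = 12
  60 - 22 = 38
  64 - 60 = 4
  76 - 64 = 12


Delta encoded: [10, 12, 38, 4, 12]


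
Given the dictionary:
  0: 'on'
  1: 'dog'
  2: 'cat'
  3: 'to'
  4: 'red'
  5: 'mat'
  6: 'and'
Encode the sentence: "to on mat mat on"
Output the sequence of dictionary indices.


Look up each word in the dictionary:
  'to' -> 3
  'on' -> 0
  'mat' -> 5
  'mat' -> 5
  'on' -> 0

Encoded: [3, 0, 5, 5, 0]


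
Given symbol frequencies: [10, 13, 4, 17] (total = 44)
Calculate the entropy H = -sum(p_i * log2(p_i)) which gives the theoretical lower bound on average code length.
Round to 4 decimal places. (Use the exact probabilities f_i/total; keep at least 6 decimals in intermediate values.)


Per-symbol terms -p_i * log2(p_i) with p_i = f_i/44:
  p = 10/44 = 0.227273: log2(p) = -2.137504, -p*log2(p) = 0.485796
  p = 13/44 = 0.295455: log2(p) = -1.758992, -p*log2(p) = 0.519702
  p = 4/44 = 0.090909: log2(p) = -3.459432, -p*log2(p) = 0.314494
  p = 17/44 = 0.386364: log2(p) = -1.371969, -p*log2(p) = 0.530079
H = 0.485796 + 0.519702 + 0.314494 + 0.530079 = 1.850071

H = 1.8501 bits/symbol


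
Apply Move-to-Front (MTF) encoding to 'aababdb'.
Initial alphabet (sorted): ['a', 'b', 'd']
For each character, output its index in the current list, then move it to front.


MTF encoding:
'a': index 0 in ['a', 'b', 'd'] -> ['a', 'b', 'd']
'a': index 0 in ['a', 'b', 'd'] -> ['a', 'b', 'd']
'b': index 1 in ['a', 'b', 'd'] -> ['b', 'a', 'd']
'a': index 1 in ['b', 'a', 'd'] -> ['a', 'b', 'd']
'b': index 1 in ['a', 'b', 'd'] -> ['b', 'a', 'd']
'd': index 2 in ['b', 'a', 'd'] -> ['d', 'b', 'a']
'b': index 1 in ['d', 'b', 'a'] -> ['b', 'd', 'a']


Output: [0, 0, 1, 1, 1, 2, 1]


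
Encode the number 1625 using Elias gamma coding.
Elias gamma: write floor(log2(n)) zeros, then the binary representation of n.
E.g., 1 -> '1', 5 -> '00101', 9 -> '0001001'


num_bits = floor(log2(1625)) + 1 = 11
leading_zeros = num_bits - 1 = 10
binary(1625) = 11001011001

Elias gamma(1625) = '0000000000' + '11001011001' = 000000000011001011001 (21 bits)


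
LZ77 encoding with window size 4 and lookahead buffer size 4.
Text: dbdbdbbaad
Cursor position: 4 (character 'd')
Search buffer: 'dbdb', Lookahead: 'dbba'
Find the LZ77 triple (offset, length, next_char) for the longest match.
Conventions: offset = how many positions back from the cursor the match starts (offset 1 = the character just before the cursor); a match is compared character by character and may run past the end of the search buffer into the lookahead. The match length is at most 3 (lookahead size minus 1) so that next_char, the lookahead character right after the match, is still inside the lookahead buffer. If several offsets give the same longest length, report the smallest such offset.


Try each offset into the search buffer:
  offset=1 (pos 3, char 'b'): match length 0
  offset=2 (pos 2, char 'd'): match length 2
  offset=3 (pos 1, char 'b'): match length 0
  offset=4 (pos 0, char 'd'): match length 2
Longest match has length 2, found at offsets 2, 4; take the smallest, offset 2.
next_char = character at position 4 + 2 = 6 -> 'b'

Best match: offset=2, length=2 (matching 'db' starting at position 2)
LZ77 triple: (2, 2, 'b')


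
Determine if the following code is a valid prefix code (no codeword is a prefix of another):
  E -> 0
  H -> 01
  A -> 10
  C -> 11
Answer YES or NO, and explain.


Checking each pair (does one codeword prefix another?):
  E='0' vs H='01': prefix -- VIOLATION

NO -- this is NOT a valid prefix code. E (0) is a prefix of H (01).


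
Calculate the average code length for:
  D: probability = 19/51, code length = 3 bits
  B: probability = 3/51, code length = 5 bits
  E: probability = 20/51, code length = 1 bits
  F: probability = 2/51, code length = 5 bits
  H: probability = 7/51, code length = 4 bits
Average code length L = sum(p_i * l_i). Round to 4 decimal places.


Weighted contributions p_i * l_i:
  D: (19/51) * 3 = 57/51
  B: (3/51) * 5 = 15/51
  E: (20/51) * 1 = 20/51
  F: (2/51) * 5 = 10/51
  H: (7/51) * 4 = 28/51
Sum = (57 + 15 + 20 + 10 + 28)/51 = 130/51

L = 130/51 = 2.5490 bits/symbol


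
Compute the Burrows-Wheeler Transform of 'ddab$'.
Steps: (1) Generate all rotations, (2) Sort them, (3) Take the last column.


Rotations (sorted):
  0: $ddab -> last char: b
  1: ab$dd -> last char: d
  2: b$dda -> last char: a
  3: dab$d -> last char: d
  4: ddab$ -> last char: $


BWT = bdad$


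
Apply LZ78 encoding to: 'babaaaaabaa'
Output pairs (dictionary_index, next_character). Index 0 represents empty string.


LZ78 encoding steps:
Dictionary: {0: ''}
Step 1: w='' (idx 0), next='b' -> output (0, 'b'), add 'b' as idx 1
Step 2: w='' (idx 0), next='a' -> output (0, 'a'), add 'a' as idx 2
Step 3: w='b' (idx 1), next='a' -> output (1, 'a'), add 'ba' as idx 3
Step 4: w='a' (idx 2), next='a' -> output (2, 'a'), add 'aa' as idx 4
Step 5: w='aa' (idx 4), next='b' -> output (4, 'b'), add 'aab' as idx 5
Step 6: w='aa' (idx 4), end of input -> output (4, '')


Encoded: [(0, 'b'), (0, 'a'), (1, 'a'), (2, 'a'), (4, 'b'), (4, '')]


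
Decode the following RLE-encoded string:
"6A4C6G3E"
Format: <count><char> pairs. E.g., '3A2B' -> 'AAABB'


Expanding each <count><char> pair:
  6A -> 'AAAAAA'
  4C -> 'CCCC'
  6G -> 'GGGGGG'
  3E -> 'EEE'

Decoded = AAAAAACCCCGGGGGGEEE


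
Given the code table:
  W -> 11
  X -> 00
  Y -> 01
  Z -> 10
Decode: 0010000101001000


Decoding:
00 -> X
10 -> Z
00 -> X
01 -> Y
01 -> Y
00 -> X
10 -> Z
00 -> X


Result: XZXYYXZX


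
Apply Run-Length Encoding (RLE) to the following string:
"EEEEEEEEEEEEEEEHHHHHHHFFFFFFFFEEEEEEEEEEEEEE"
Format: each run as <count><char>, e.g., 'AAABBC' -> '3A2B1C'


Scanning runs left to right:
  i=0: run of 'E' x 15 -> '15E'
  i=15: run of 'H' x 7 -> '7H'
  i=22: run of 'F' x 8 -> '8F'
  i=30: run of 'E' x 14 -> '14E'

RLE = 15E7H8F14E


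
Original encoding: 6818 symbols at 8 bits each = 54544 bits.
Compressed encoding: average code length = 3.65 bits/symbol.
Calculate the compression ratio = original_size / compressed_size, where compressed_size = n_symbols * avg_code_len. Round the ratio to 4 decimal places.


original_size = n_symbols * orig_bits = 6818 * 8 = 54544 bits
compressed_size = n_symbols * avg_code_len = 6818 * 3.65 = 24885.7 bits
ratio = original_size / compressed_size = 54544 / 24885.7 = 2.1918

Compression ratio = 2.1918


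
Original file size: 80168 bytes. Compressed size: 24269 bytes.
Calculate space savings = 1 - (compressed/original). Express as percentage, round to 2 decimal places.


ratio = compressed/original = 24269/80168 = 0.302727
savings = 1 - ratio = 1 - 0.302727 = 0.697273
as a percentage: 0.697273 * 100 = 69.73%

Space savings = 1 - 24269/80168 = 69.73%


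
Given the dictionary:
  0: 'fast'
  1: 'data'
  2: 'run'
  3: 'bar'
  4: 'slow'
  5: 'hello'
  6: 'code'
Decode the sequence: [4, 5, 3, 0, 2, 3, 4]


Look up each index in the dictionary:
  4 -> 'slow'
  5 -> 'hello'
  3 -> 'bar'
  0 -> 'fast'
  2 -> 'run'
  3 -> 'bar'
  4 -> 'slow'

Decoded: "slow hello bar fast run bar slow"


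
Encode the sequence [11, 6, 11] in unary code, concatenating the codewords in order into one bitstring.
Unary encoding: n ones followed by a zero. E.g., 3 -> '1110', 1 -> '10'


Encode each number as n ones followed by a terminating 0:
  11 -> 111111111110 (12 bits)
  6 -> 1111110 (7 bits)
  11 -> 111111111110 (12 bits)
Total length = 12 + 7 + 12 = 31 bits.

Unary([11, 6, 11]) = 1111111111101111110111111111110 (31 bits)


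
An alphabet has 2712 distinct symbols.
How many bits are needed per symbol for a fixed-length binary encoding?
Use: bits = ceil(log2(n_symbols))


log2(2712) = 11.4051
Bracket: 2^11 = 2048 < 2712 <= 2^12 = 4096
So ceil(log2(2712)) = 12

bits = ceil(log2(2712)) = ceil(11.4051) = 12 bits


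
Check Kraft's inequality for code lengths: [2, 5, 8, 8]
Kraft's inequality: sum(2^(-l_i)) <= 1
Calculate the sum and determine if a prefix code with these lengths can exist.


Sum = 2^(-2) + 2^(-5) + 2^(-8) + 2^(-8)
    = 0.25 + 0.03125 + 0.00390625 + 0.00390625
    = 74/256 = 0.2890625
Since 0.2890625 <= 1, Kraft's inequality IS satisfied.
A prefix code with these lengths CAN exist.

Kraft sum = 0.2890625. Satisfied.


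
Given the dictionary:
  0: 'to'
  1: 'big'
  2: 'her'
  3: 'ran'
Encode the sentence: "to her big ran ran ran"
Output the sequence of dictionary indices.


Look up each word in the dictionary:
  'to' -> 0
  'her' -> 2
  'big' -> 1
  'ran' -> 3
  'ran' -> 3
  'ran' -> 3

Encoded: [0, 2, 1, 3, 3, 3]


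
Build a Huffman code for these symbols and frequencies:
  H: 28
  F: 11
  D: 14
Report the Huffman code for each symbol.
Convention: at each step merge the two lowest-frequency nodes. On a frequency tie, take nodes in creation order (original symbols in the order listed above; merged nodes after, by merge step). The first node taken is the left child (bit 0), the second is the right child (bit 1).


Huffman tree construction:
Step 1: Merge F(11) + D(14) = 25
Step 2: Merge (F+D)(25) + H(28) = 53
Read each symbol's code off the tree from the root (left child = 0, right child = 1).

Codes:
  H: 1 (length 1)
  F: 00 (length 2)
  D: 01 (length 2)
Average code length: 78/53 = 1.4717 bits/symbol


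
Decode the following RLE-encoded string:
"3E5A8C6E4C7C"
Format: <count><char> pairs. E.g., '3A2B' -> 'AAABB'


Expanding each <count><char> pair:
  3E -> 'EEE'
  5A -> 'AAAAA'
  8C -> 'CCCCCCCC'
  6E -> 'EEEEEE'
  4C -> 'CCCC'
  7C -> 'CCCCCCC'

Decoded = EEEAAAAACCCCCCCCEEEEEECCCCCCCCCCC


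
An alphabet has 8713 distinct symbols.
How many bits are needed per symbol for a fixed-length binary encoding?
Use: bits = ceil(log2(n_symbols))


log2(8713) = 13.089
Bracket: 2^13 = 8192 < 8713 <= 2^14 = 16384
So ceil(log2(8713)) = 14

bits = ceil(log2(8713)) = ceil(13.089) = 14 bits


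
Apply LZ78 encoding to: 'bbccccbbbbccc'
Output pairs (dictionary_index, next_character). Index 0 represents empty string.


LZ78 encoding steps:
Dictionary: {0: ''}
Step 1: w='' (idx 0), next='b' -> output (0, 'b'), add 'b' as idx 1
Step 2: w='b' (idx 1), next='c' -> output (1, 'c'), add 'bc' as idx 2
Step 3: w='' (idx 0), next='c' -> output (0, 'c'), add 'c' as idx 3
Step 4: w='c' (idx 3), next='c' -> output (3, 'c'), add 'cc' as idx 4
Step 5: w='b' (idx 1), next='b' -> output (1, 'b'), add 'bb' as idx 5
Step 6: w='bb' (idx 5), next='c' -> output (5, 'c'), add 'bbc' as idx 6
Step 7: w='cc' (idx 4), end of input -> output (4, '')


Encoded: [(0, 'b'), (1, 'c'), (0, 'c'), (3, 'c'), (1, 'b'), (5, 'c'), (4, '')]


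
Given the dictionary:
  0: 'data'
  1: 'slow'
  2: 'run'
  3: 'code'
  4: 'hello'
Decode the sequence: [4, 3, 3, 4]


Look up each index in the dictionary:
  4 -> 'hello'
  3 -> 'code'
  3 -> 'code'
  4 -> 'hello'

Decoded: "hello code code hello"


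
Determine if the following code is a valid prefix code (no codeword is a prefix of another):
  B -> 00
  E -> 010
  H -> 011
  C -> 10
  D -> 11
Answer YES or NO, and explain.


Checking each pair (does one codeword prefix another?):
  B='00' vs E='010': no prefix
  B='00' vs H='011': no prefix
  B='00' vs C='10': no prefix
  B='00' vs D='11': no prefix
  E='010' vs B='00': no prefix
  E='010' vs H='011': no prefix
  E='010' vs C='10': no prefix
  E='010' vs D='11': no prefix
  H='011' vs B='00': no prefix
  H='011' vs E='010': no prefix
  H='011' vs C='10': no prefix
  H='011' vs D='11': no prefix
  C='10' vs B='00': no prefix
  C='10' vs E='010': no prefix
  C='10' vs H='011': no prefix
  C='10' vs D='11': no prefix
  D='11' vs B='00': no prefix
  D='11' vs E='010': no prefix
  D='11' vs H='011': no prefix
  D='11' vs C='10': no prefix
No violation found over all pairs.

YES -- this is a valid prefix code. No codeword is a prefix of any other codeword.


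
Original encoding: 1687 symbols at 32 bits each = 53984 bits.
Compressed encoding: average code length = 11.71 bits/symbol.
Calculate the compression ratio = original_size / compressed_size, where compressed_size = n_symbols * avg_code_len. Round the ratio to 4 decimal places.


original_size = n_symbols * orig_bits = 1687 * 32 = 53984 bits
compressed_size = n_symbols * avg_code_len = 1687 * 11.71 = 19754.77 bits
ratio = original_size / compressed_size = 53984 / 19754.77 = 2.7327

Compression ratio = 2.7327


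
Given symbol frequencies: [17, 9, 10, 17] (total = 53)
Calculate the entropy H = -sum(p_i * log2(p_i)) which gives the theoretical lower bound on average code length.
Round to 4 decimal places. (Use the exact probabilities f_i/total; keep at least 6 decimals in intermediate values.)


Per-symbol terms -p_i * log2(p_i) with p_i = f_i/53:
  p = 17/53 = 0.320755: log2(p) = -1.640458, -p*log2(p) = 0.526185
  p = 9/53 = 0.169811: log2(p) = -2.557995, -p*log2(p) = 0.434377
  p = 10/53 = 0.188679: log2(p) = -2.405992, -p*log2(p) = 0.453961
  p = 17/53 = 0.320755: log2(p) = -1.640458, -p*log2(p) = 0.526185
H = 0.526185 + 0.434377 + 0.453961 + 0.526185 = 1.940708

H = 1.9407 bits/symbol


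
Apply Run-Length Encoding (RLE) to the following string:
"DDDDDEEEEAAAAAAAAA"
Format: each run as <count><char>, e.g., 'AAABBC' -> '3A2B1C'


Scanning runs left to right:
  i=0: run of 'D' x 5 -> '5D'
  i=5: run of 'E' x 4 -> '4E'
  i=9: run of 'A' x 9 -> '9A'

RLE = 5D4E9A


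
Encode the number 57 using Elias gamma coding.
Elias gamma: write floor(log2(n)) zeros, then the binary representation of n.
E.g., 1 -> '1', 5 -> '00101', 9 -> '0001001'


num_bits = floor(log2(57)) + 1 = 6
leading_zeros = num_bits - 1 = 5
binary(57) = 111001

Elias gamma(57) = '00000' + '111001' = 00000111001 (11 bits)


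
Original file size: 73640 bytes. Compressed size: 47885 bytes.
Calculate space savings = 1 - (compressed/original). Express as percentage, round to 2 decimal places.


ratio = compressed/original = 47885/73640 = 0.650258
savings = 1 - ratio = 1 - 0.650258 = 0.349742
as a percentage: 0.349742 * 100 = 34.97%

Space savings = 1 - 47885/73640 = 34.97%


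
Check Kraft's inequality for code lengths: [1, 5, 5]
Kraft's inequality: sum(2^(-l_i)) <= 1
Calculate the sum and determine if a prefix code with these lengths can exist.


Sum = 2^(-1) + 2^(-5) + 2^(-5)
    = 0.5 + 0.03125 + 0.03125
    = 18/32 = 0.5625
Since 0.5625 <= 1, Kraft's inequality IS satisfied.
A prefix code with these lengths CAN exist.

Kraft sum = 0.5625. Satisfied.


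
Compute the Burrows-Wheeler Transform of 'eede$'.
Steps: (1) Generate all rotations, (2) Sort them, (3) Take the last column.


Rotations (sorted):
  0: $eede -> last char: e
  1: de$ee -> last char: e
  2: e$eed -> last char: d
  3: ede$e -> last char: e
  4: eede$ -> last char: $


BWT = eede$


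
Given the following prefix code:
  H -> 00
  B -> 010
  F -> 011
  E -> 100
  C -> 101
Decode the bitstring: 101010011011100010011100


Decoding step by step:
Bits 101 -> C
Bits 010 -> B
Bits 011 -> F
Bits 011 -> F
Bits 100 -> E
Bits 010 -> B
Bits 011 -> F
Bits 100 -> E


Decoded message: CBFFEBFE


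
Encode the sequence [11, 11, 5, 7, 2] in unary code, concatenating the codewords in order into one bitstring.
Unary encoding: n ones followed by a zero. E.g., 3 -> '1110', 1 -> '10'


Encode each number as n ones followed by a terminating 0:
  11 -> 111111111110 (12 bits)
  11 -> 111111111110 (12 bits)
  5 -> 111110 (6 bits)
  7 -> 11111110 (8 bits)
  2 -> 110 (3 bits)
Total length = 12 + 12 + 6 + 8 + 3 = 41 bits.

Unary([11, 11, 5, 7, 2]) = 11111111111011111111111011111011111110110 (41 bits)


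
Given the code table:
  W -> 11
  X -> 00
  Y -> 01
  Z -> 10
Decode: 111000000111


Decoding:
11 -> W
10 -> Z
00 -> X
00 -> X
01 -> Y
11 -> W


Result: WZXXYW


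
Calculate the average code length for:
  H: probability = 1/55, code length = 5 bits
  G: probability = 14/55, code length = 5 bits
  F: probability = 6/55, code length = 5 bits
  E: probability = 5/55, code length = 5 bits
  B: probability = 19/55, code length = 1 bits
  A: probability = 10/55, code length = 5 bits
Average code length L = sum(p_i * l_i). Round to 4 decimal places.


Weighted contributions p_i * l_i:
  H: (1/55) * 5 = 5/55
  G: (14/55) * 5 = 70/55
  F: (6/55) * 5 = 30/55
  E: (5/55) * 5 = 25/55
  B: (19/55) * 1 = 19/55
  A: (10/55) * 5 = 50/55
Sum = (5 + 70 + 30 + 25 + 19 + 50)/55 = 199/55

L = 199/55 = 3.6182 bits/symbol


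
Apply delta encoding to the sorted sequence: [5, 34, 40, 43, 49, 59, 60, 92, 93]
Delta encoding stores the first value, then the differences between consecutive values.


First value: 5
Deltas:
  34 - 5 = 29
  40 - 34 = 6
  43 - 40 = 3
  49 - 43 = 6
  59 - 49 = 10
  60 - 59 = 1
  92 - 60 = 32
  93 - 92 = 1


Delta encoded: [5, 29, 6, 3, 6, 10, 1, 32, 1]


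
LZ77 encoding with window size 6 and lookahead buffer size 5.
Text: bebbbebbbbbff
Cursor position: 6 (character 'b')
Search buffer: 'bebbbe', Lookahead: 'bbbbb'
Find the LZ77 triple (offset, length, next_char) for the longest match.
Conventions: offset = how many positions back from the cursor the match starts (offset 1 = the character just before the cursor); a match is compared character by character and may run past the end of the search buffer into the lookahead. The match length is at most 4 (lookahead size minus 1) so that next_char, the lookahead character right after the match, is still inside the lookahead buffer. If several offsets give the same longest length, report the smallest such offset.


Try each offset into the search buffer:
  offset=1 (pos 5, char 'e'): match length 0
  offset=2 (pos 4, char 'b'): match length 1
  offset=3 (pos 3, char 'b'): match length 2
  offset=4 (pos 2, char 'b'): match length 3
  offset=5 (pos 1, char 'e'): match length 0
  offset=6 (pos 0, char 'b'): match length 1
Longest match has length 3 at offset 4.
next_char = character at position 6 + 3 = 9 -> 'b'

Best match: offset=4, length=3 (matching 'bbb' starting at position 2)
LZ77 triple: (4, 3, 'b')


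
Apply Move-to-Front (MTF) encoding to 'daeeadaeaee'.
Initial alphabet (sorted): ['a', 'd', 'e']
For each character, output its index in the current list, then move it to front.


MTF encoding:
'd': index 1 in ['a', 'd', 'e'] -> ['d', 'a', 'e']
'a': index 1 in ['d', 'a', 'e'] -> ['a', 'd', 'e']
'e': index 2 in ['a', 'd', 'e'] -> ['e', 'a', 'd']
'e': index 0 in ['e', 'a', 'd'] -> ['e', 'a', 'd']
'a': index 1 in ['e', 'a', 'd'] -> ['a', 'e', 'd']
'd': index 2 in ['a', 'e', 'd'] -> ['d', 'a', 'e']
'a': index 1 in ['d', 'a', 'e'] -> ['a', 'd', 'e']
'e': index 2 in ['a', 'd', 'e'] -> ['e', 'a', 'd']
'a': index 1 in ['e', 'a', 'd'] -> ['a', 'e', 'd']
'e': index 1 in ['a', 'e', 'd'] -> ['e', 'a', 'd']
'e': index 0 in ['e', 'a', 'd'] -> ['e', 'a', 'd']


Output: [1, 1, 2, 0, 1, 2, 1, 2, 1, 1, 0]


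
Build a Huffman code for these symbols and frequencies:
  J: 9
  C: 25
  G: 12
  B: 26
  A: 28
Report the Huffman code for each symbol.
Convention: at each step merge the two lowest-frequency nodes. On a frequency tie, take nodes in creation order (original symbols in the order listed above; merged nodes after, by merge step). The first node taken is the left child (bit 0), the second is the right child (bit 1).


Huffman tree construction:
Step 1: Merge J(9) + G(12) = 21
Step 2: Merge (J+G)(21) + C(25) = 46
Step 3: Merge B(26) + A(28) = 54
Step 4: Merge ((J+G)+C)(46) + (B+A)(54) = 100
Read each symbol's code off the tree from the root (left child = 0, right child = 1).

Codes:
  J: 000 (length 3)
  C: 01 (length 2)
  G: 001 (length 3)
  B: 10 (length 2)
  A: 11 (length 2)
Average code length: 221/100 = 2.2100 bits/symbol


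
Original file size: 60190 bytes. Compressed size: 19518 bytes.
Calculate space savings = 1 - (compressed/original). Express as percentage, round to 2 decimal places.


ratio = compressed/original = 19518/60190 = 0.324273
savings = 1 - ratio = 1 - 0.324273 = 0.675727
as a percentage: 0.675727 * 100 = 67.57%

Space savings = 1 - 19518/60190 = 67.57%


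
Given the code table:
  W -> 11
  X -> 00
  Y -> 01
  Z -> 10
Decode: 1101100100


Decoding:
11 -> W
01 -> Y
10 -> Z
01 -> Y
00 -> X


Result: WYZYX


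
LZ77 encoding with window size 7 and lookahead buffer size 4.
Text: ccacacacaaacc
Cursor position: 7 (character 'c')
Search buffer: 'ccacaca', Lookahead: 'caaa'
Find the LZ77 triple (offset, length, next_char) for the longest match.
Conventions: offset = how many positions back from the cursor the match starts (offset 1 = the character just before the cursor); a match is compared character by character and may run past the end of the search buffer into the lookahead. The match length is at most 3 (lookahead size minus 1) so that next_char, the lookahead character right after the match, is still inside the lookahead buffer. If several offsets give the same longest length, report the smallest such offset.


Try each offset into the search buffer:
  offset=1 (pos 6, char 'a'): match length 0
  offset=2 (pos 5, char 'c'): match length 2
  offset=3 (pos 4, char 'a'): match length 0
  offset=4 (pos 3, char 'c'): match length 2
  offset=5 (pos 2, char 'a'): match length 0
  offset=6 (pos 1, char 'c'): match length 2
  offset=7 (pos 0, char 'c'): match length 1
Longest match has length 2, found at offsets 2, 4, 6; take the smallest, offset 2.
next_char = character at position 7 + 2 = 9 -> 'a'

Best match: offset=2, length=2 (matching 'ca' starting at position 5)
LZ77 triple: (2, 2, 'a')


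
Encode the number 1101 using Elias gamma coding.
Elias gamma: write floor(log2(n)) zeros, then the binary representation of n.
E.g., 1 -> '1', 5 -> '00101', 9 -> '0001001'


num_bits = floor(log2(1101)) + 1 = 11
leading_zeros = num_bits - 1 = 10
binary(1101) = 10001001101

Elias gamma(1101) = '0000000000' + '10001001101' = 000000000010001001101 (21 bits)


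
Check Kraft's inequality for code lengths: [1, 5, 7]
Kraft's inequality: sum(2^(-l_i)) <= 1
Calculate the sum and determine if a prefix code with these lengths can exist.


Sum = 2^(-1) + 2^(-5) + 2^(-7)
    = 0.5 + 0.03125 + 0.0078125
    = 69/128 = 0.5390625
Since 0.5390625 <= 1, Kraft's inequality IS satisfied.
A prefix code with these lengths CAN exist.

Kraft sum = 0.5390625. Satisfied.


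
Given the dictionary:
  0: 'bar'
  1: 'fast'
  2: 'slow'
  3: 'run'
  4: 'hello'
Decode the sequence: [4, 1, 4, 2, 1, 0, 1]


Look up each index in the dictionary:
  4 -> 'hello'
  1 -> 'fast'
  4 -> 'hello'
  2 -> 'slow'
  1 -> 'fast'
  0 -> 'bar'
  1 -> 'fast'

Decoded: "hello fast hello slow fast bar fast"


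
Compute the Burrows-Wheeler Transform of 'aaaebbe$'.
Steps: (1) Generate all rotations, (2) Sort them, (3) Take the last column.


Rotations (sorted):
  0: $aaaebbe -> last char: e
  1: aaaebbe$ -> last char: $
  2: aaebbe$a -> last char: a
  3: aebbe$aa -> last char: a
  4: bbe$aaae -> last char: e
  5: be$aaaeb -> last char: b
  6: e$aaaebb -> last char: b
  7: ebbe$aaa -> last char: a


BWT = e$aaebba


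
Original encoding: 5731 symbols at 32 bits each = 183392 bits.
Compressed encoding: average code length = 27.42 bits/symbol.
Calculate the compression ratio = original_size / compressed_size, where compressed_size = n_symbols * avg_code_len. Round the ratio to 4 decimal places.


original_size = n_symbols * orig_bits = 5731 * 32 = 183392 bits
compressed_size = n_symbols * avg_code_len = 5731 * 27.42 = 157144.02 bits
ratio = original_size / compressed_size = 183392 / 157144.02 = 1.167

Compression ratio = 1.167


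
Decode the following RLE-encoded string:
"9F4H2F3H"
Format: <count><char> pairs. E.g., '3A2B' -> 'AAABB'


Expanding each <count><char> pair:
  9F -> 'FFFFFFFFF'
  4H -> 'HHHH'
  2F -> 'FF'
  3H -> 'HHH'

Decoded = FFFFFFFFFHHHHFFHHH


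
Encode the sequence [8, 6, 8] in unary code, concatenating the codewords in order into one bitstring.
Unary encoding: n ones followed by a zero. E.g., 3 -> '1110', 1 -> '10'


Encode each number as n ones followed by a terminating 0:
  8 -> 111111110 (9 bits)
  6 -> 1111110 (7 bits)
  8 -> 111111110 (9 bits)
Total length = 9 + 7 + 9 = 25 bits.

Unary([8, 6, 8]) = 1111111101111110111111110 (25 bits)


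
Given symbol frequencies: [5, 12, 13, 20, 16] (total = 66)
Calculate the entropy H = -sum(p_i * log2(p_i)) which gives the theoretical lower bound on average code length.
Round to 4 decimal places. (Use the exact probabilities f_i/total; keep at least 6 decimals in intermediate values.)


Per-symbol terms -p_i * log2(p_i) with p_i = f_i/66:
  p = 5/66 = 0.075758: log2(p) = -3.722466, -p*log2(p) = 0.282005
  p = 12/66 = 0.181818: log2(p) = -2.459432, -p*log2(p) = 0.447169
  p = 13/66 = 0.196970: log2(p) = -2.343954, -p*log2(p) = 0.461688
  p = 20/66 = 0.303030: log2(p) = -1.722466, -p*log2(p) = 0.521959
  p = 16/66 = 0.242424: log2(p) = -2.044394, -p*log2(p) = 0.495611
H = 0.282005 + 0.447169 + 0.461688 + 0.521959 + 0.495611 = 2.208432

H = 2.2084 bits/symbol


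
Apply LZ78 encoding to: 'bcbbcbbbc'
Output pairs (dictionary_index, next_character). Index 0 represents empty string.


LZ78 encoding steps:
Dictionary: {0: ''}
Step 1: w='' (idx 0), next='b' -> output (0, 'b'), add 'b' as idx 1
Step 2: w='' (idx 0), next='c' -> output (0, 'c'), add 'c' as idx 2
Step 3: w='b' (idx 1), next='b' -> output (1, 'b'), add 'bb' as idx 3
Step 4: w='c' (idx 2), next='b' -> output (2, 'b'), add 'cb' as idx 4
Step 5: w='bb' (idx 3), next='c' -> output (3, 'c'), add 'bbc' as idx 5


Encoded: [(0, 'b'), (0, 'c'), (1, 'b'), (2, 'b'), (3, 'c')]


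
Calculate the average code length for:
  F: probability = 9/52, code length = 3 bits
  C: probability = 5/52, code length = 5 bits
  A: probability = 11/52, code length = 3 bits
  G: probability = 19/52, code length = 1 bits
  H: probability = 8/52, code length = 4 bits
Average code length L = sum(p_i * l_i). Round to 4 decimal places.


Weighted contributions p_i * l_i:
  F: (9/52) * 3 = 27/52
  C: (5/52) * 5 = 25/52
  A: (11/52) * 3 = 33/52
  G: (19/52) * 1 = 19/52
  H: (8/52) * 4 = 32/52
Sum = (27 + 25 + 33 + 19 + 32)/52 = 136/52

L = 136/52 = 2.6154 bits/symbol


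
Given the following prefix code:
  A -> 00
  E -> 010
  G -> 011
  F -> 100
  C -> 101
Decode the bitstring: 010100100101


Decoding step by step:
Bits 010 -> E
Bits 100 -> F
Bits 100 -> F
Bits 101 -> C


Decoded message: EFFC


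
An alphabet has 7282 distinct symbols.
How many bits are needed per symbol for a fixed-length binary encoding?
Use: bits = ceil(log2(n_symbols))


log2(7282) = 12.8301
Bracket: 2^12 = 4096 < 7282 <= 2^13 = 8192
So ceil(log2(7282)) = 13

bits = ceil(log2(7282)) = ceil(12.8301) = 13 bits


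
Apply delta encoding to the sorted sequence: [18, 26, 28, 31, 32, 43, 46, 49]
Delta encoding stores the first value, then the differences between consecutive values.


First value: 18
Deltas:
  26 - 18 = 8
  28 - 26 = 2
  31 - 28 = 3
  32 - 31 = 1
  43 - 32 = 11
  46 - 43 = 3
  49 - 46 = 3


Delta encoded: [18, 8, 2, 3, 1, 11, 3, 3]


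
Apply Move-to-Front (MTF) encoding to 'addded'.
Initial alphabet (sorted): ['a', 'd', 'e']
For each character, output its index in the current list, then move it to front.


MTF encoding:
'a': index 0 in ['a', 'd', 'e'] -> ['a', 'd', 'e']
'd': index 1 in ['a', 'd', 'e'] -> ['d', 'a', 'e']
'd': index 0 in ['d', 'a', 'e'] -> ['d', 'a', 'e']
'd': index 0 in ['d', 'a', 'e'] -> ['d', 'a', 'e']
'e': index 2 in ['d', 'a', 'e'] -> ['e', 'd', 'a']
'd': index 1 in ['e', 'd', 'a'] -> ['d', 'e', 'a']


Output: [0, 1, 0, 0, 2, 1]


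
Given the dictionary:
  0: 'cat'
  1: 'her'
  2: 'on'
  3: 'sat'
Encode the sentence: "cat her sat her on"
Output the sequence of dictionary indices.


Look up each word in the dictionary:
  'cat' -> 0
  'her' -> 1
  'sat' -> 3
  'her' -> 1
  'on' -> 2

Encoded: [0, 1, 3, 1, 2]


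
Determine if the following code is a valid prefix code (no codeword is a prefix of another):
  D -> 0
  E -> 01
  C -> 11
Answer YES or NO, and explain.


Checking each pair (does one codeword prefix another?):
  D='0' vs E='01': prefix -- VIOLATION

NO -- this is NOT a valid prefix code. D (0) is a prefix of E (01).


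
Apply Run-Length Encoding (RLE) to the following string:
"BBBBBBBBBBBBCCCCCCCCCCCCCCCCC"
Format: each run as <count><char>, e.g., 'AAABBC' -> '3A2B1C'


Scanning runs left to right:
  i=0: run of 'B' x 12 -> '12B'
  i=12: run of 'C' x 17 -> '17C'

RLE = 12B17C


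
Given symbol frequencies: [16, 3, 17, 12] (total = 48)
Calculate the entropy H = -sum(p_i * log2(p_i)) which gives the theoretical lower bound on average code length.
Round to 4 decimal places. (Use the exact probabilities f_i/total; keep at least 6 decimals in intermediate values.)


Per-symbol terms -p_i * log2(p_i) with p_i = f_i/48:
  p = 16/48 = 0.333333: log2(p) = -1.584963, -p*log2(p) = 0.528321
  p = 3/48 = 0.062500: log2(p) = -4.000000, -p*log2(p) = 0.250000
  p = 17/48 = 0.354167: log2(p) = -1.497500, -p*log2(p) = 0.530364
  p = 12/48 = 0.250000: log2(p) = -2.000000, -p*log2(p) = 0.500000
H = 0.528321 + 0.250000 + 0.530364 + 0.500000 = 1.808685

H = 1.8087 bits/symbol


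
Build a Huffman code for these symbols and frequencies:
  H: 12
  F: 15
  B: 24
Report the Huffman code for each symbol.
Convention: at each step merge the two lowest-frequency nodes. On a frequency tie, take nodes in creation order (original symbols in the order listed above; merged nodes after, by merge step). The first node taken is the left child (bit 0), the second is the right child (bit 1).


Huffman tree construction:
Step 1: Merge H(12) + F(15) = 27
Step 2: Merge B(24) + (H+F)(27) = 51
Read each symbol's code off the tree from the root (left child = 0, right child = 1).

Codes:
  H: 10 (length 2)
  F: 11 (length 2)
  B: 0 (length 1)
Average code length: 78/51 = 1.5294 bits/symbol


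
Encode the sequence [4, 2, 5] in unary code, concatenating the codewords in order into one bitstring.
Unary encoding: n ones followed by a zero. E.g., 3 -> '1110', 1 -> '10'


Encode each number as n ones followed by a terminating 0:
  4 -> 11110 (5 bits)
  2 -> 110 (3 bits)
  5 -> 111110 (6 bits)
Total length = 5 + 3 + 6 = 14 bits.

Unary([4, 2, 5]) = 11110110111110 (14 bits)


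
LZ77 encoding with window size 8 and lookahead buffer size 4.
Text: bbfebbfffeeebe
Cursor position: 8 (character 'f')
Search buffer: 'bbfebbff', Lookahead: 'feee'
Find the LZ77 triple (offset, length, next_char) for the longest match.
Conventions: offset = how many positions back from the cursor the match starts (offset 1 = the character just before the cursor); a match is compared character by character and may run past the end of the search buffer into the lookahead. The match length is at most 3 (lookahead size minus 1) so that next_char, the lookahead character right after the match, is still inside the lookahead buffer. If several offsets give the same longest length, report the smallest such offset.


Try each offset into the search buffer:
  offset=1 (pos 7, char 'f'): match length 1
  offset=2 (pos 6, char 'f'): match length 1
  offset=3 (pos 5, char 'b'): match length 0
  offset=4 (pos 4, char 'b'): match length 0
  offset=5 (pos 3, char 'e'): match length 0
  offset=6 (pos 2, char 'f'): match length 2
  offset=7 (pos 1, char 'b'): match length 0
  offset=8 (pos 0, char 'b'): match length 0
Longest match has length 2 at offset 6.
next_char = character at position 8 + 2 = 10 -> 'e'

Best match: offset=6, length=2 (matching 'fe' starting at position 2)
LZ77 triple: (6, 2, 'e')


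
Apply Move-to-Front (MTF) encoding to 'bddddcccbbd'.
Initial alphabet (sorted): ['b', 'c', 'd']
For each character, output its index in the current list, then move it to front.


MTF encoding:
'b': index 0 in ['b', 'c', 'd'] -> ['b', 'c', 'd']
'd': index 2 in ['b', 'c', 'd'] -> ['d', 'b', 'c']
'd': index 0 in ['d', 'b', 'c'] -> ['d', 'b', 'c']
'd': index 0 in ['d', 'b', 'c'] -> ['d', 'b', 'c']
'd': index 0 in ['d', 'b', 'c'] -> ['d', 'b', 'c']
'c': index 2 in ['d', 'b', 'c'] -> ['c', 'd', 'b']
'c': index 0 in ['c', 'd', 'b'] -> ['c', 'd', 'b']
'c': index 0 in ['c', 'd', 'b'] -> ['c', 'd', 'b']
'b': index 2 in ['c', 'd', 'b'] -> ['b', 'c', 'd']
'b': index 0 in ['b', 'c', 'd'] -> ['b', 'c', 'd']
'd': index 2 in ['b', 'c', 'd'] -> ['d', 'b', 'c']


Output: [0, 2, 0, 0, 0, 2, 0, 0, 2, 0, 2]
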